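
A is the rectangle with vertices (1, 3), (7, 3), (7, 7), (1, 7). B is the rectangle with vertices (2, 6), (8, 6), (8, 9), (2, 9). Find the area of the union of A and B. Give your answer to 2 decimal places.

37.00

By inclusion–exclusion:
Individual areas: |A| = 24, |B| = 18.
|A∩B|: x∈[2,7], y∈[6,7] → 5·1 = 5.
|A ∪ B| = 42 − 5 = 37.00.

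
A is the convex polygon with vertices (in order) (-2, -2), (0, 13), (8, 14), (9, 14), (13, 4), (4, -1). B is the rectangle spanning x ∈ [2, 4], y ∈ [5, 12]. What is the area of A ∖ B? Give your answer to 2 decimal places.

|A| = 164.5, |A∩B| = 14.
|A ∖ B| = |A| − |A∩B| = 164.5 − 14 = 150.50.

150.50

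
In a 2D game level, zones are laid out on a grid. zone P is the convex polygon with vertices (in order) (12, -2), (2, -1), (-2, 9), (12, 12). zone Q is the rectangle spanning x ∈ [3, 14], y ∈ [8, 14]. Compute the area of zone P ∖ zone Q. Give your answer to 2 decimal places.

118.68

|zone P| = 146, |zone P∩zone Q| = 27.3214.
|zone P ∖ zone Q| = |zone P| − |zone P∩zone Q| = 146 − 27.3214 = 118.68.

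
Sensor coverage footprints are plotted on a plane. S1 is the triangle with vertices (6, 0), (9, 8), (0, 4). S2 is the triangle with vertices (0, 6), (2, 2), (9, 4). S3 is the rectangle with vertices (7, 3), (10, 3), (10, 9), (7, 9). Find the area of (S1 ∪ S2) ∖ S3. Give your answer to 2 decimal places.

|S1 ∪ S2| = 33.1726.
|(S1 ∪ S2) ∩ S3| = 5.0144.
|(S1 ∪ S2) ∖ S3| = 33.1726 − 5.0144 = 28.16.

28.16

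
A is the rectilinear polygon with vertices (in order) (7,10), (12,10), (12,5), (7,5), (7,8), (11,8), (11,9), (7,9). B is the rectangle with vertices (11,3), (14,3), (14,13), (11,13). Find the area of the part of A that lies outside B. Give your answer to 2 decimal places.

|A| = 21, |A∩B| = 5.
|A ∖ B| = |A| − |A∩B| = 21 − 5 = 16.00.

16.00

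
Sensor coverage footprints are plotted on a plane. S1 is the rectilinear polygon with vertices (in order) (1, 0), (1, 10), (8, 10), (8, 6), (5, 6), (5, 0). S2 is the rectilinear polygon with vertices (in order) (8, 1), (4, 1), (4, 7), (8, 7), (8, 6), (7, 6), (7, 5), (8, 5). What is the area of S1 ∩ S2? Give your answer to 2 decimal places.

The intersection is the polygon with vertices (8,6), (7,6), (5,6), (5,1), (4,1), (4,7), (8,7).
By the shoelace formula its area is 9.00.

9.00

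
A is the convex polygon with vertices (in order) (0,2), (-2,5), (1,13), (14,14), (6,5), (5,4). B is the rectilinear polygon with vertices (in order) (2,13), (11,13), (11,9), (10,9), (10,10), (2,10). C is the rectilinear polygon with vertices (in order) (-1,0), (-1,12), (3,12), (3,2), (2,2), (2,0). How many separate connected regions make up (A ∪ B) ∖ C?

(A ∪ B) ∖ C splits into 2 disjoint pieces (area 2.0833, area 65.05).

2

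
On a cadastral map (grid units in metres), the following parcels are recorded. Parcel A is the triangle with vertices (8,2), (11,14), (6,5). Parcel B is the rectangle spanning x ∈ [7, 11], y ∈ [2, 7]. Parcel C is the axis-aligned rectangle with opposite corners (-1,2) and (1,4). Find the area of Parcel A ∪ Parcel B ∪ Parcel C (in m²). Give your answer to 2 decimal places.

33.14

By inclusion–exclusion:
Individual areas: |Parcel A| = 16.5, |Parcel B| = 20, |Parcel C| = 4.
|Parcel A∩Parcel B| = 7.3639.
|Parcel A∩Parcel C| = 0.
|Parcel B∩Parcel C| = 0 (no overlap).
|Parcel A∩Parcel B∩Parcel C| = 0.
|Parcel A ∪ Parcel B ∪ Parcel C| = 40.5 − 7.3639 + 0 = 33.14.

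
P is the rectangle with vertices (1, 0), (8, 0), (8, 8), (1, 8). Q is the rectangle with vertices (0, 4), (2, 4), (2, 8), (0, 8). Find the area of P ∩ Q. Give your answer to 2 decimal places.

4.00

|P∩Q|: x∈[1,2], y∈[4,8] → 1·4 = 4.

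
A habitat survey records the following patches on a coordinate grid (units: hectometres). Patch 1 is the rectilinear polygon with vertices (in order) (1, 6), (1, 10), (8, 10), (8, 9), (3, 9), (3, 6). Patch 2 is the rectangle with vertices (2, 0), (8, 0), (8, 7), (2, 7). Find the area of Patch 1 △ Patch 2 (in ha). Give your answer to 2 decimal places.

|Patch 1| = 13, |Patch 2| = 42, |Patch 1∩Patch 2| = 1.
|Patch 1 △ Patch 2| = |Patch 1| + |Patch 2| − 2·|Patch 1∩Patch 2| = 13 + 42 − 2 = 53.00.

53.00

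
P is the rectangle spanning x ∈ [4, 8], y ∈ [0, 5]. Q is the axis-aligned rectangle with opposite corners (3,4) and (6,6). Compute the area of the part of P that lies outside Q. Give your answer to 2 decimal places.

18.00

|P∩Q|: x∈[4,6], y∈[4,5] → 2·1 = 2.
|P| = 20.
|P ∖ Q| = |P| − |P∩Q| = 20 − 2 = 18.00.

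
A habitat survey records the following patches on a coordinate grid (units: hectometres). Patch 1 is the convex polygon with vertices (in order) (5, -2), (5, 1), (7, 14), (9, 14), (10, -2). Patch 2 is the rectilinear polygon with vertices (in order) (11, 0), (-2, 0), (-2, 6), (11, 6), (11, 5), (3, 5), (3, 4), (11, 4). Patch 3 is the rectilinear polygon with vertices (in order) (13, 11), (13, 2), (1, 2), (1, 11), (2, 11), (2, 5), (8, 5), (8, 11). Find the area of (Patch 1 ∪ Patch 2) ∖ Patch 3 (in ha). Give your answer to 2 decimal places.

|Patch 1 ∪ Patch 2| = 106.8534.
|(Patch 1 ∪ Patch 2) ∩ Patch 3| = 36.774.
|(Patch 1 ∪ Patch 2) ∖ Patch 3| = 106.8534 − 36.774 = 70.08.

70.08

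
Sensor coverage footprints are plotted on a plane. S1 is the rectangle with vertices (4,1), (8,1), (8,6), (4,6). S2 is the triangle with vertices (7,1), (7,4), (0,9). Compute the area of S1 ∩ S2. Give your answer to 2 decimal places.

The intersection is the polygon with vertices (4,6), (4.2,6), (7,4), (7,1), (4,4.429).
By the shoelace formula its area is 7.06.

7.06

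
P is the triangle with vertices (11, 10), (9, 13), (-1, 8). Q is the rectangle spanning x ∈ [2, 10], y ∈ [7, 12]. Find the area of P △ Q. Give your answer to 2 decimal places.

27.33

|P| = 20, |Q| = 40, |P∩Q| = 16.3333.
|P △ Q| = |P| + |Q| − 2·|P∩Q| = 20 + 40 − 32.6667 = 27.33.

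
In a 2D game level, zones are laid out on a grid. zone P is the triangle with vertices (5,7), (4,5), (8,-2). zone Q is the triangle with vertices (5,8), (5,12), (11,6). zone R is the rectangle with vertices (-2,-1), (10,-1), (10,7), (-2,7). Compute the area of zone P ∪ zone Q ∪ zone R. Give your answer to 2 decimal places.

107.45

By inclusion–exclusion:
Individual areas: |zone P| = 7.5, |zone Q| = 12, |zone R| = 96.
|zone P∩zone Q| = 0.
|zone P∩zone R| = 7.381.
|zone Q∩zone R| = 0.6667.
|zone P∩zone Q∩zone R| = 0.
|zone P ∪ zone Q ∪ zone R| = 115.5 − 8.0476 + 0 = 107.45.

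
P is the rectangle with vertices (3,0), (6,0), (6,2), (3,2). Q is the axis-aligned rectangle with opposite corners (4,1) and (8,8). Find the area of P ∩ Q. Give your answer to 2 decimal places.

2.00

|P∩Q|: x∈[4,6], y∈[1,2] → 2·1 = 2.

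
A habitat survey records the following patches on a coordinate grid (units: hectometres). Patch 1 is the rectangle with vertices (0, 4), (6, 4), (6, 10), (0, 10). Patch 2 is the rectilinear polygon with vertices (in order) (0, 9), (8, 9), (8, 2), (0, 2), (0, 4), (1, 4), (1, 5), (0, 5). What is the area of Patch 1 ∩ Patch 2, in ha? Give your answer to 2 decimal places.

29.00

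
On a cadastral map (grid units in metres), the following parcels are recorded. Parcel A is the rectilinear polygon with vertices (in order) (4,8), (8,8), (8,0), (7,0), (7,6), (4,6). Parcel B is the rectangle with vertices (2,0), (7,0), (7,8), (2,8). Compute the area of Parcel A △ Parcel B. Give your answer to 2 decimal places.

|Parcel A| = 14, |Parcel B| = 40, |Parcel A∩Parcel B| = 6.
|Parcel A △ Parcel B| = |Parcel A| + |Parcel B| − 2·|Parcel A∩Parcel B| = 14 + 40 − 12 = 42.00.

42.00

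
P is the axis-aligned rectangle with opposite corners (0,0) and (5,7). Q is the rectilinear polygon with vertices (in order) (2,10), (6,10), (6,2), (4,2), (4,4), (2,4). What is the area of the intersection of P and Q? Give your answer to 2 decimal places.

The intersection is the polygon with vertices (5,7), (5,2), (4,2), (4,4), (2,4), (2,7).
By the shoelace formula its area is 11.00.

11.00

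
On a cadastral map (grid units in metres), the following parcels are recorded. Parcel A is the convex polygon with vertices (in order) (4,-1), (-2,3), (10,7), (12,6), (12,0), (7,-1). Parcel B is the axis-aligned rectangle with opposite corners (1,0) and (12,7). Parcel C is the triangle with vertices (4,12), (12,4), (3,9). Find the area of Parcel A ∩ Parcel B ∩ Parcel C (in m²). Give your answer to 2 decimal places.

The intersection is the polygon with vertices (9.25,6.75), (12,4), (7.875,6.292).
By the shoelace formula its area is 2.52.

2.52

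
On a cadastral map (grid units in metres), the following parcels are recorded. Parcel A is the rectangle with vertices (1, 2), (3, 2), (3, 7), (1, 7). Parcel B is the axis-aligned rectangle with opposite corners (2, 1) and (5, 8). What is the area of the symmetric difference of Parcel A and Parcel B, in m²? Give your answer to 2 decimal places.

|Parcel A∩Parcel B|: x∈[2,3], y∈[2,7] → 1·5 = 5.
|Parcel A △ Parcel B| = |Parcel A| + |Parcel B| − 2·|Parcel A∩Parcel B| = 10 + 21 − 10 = 21.00.

21.00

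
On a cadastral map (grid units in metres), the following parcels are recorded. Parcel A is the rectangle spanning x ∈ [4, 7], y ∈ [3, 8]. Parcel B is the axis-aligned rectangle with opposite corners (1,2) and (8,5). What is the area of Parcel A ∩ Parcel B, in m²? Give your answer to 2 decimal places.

6.00

|Parcel A∩Parcel B|: x∈[4,7], y∈[3,5] → 3·2 = 6.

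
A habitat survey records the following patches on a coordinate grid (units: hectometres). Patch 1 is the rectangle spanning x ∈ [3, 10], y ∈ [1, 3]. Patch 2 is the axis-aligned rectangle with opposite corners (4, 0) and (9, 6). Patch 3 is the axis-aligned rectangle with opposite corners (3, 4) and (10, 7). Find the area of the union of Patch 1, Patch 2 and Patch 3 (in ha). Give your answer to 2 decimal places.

By inclusion–exclusion:
Individual areas: |Patch 1| = 14, |Patch 2| = 30, |Patch 3| = 21.
|Patch 1∩Patch 2|: x∈[4,9], y∈[1,3] → 5·2 = 10.
|Patch 1∩Patch 3| = 0 (no overlap).
|Patch 2∩Patch 3|: x∈[4,9], y∈[4,6] → 5·2 = 10.
|Patch 1∩Patch 2∩Patch 3| = 0.
|Patch 1 ∪ Patch 2 ∪ Patch 3| = 65 − 20 + 0 = 45.00.

45.00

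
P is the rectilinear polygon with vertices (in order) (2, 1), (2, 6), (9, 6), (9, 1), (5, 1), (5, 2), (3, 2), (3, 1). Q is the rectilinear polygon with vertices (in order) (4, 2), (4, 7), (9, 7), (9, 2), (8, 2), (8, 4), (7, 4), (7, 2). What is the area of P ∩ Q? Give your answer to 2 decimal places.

18.00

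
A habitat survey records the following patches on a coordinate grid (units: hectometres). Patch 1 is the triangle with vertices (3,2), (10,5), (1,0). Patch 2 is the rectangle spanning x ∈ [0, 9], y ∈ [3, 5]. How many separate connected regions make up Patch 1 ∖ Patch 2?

2

Patch 1 ∖ Patch 2 splits into 2 disjoint pieces (area 2.9333, area 0.0635).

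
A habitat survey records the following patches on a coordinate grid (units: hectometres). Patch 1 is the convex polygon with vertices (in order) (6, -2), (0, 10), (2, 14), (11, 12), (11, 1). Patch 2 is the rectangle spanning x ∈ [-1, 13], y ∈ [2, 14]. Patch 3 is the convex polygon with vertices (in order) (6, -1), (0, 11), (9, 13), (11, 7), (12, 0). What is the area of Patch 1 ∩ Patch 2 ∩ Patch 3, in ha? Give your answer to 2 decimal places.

The intersection is the polygon with vertices (0.562,11.125), (7.75,12.722), (9.2,12.4), (11,7), (11,2), (4.5,2), (0.25,10.5).
By the shoelace formula its area is 85.19.

85.19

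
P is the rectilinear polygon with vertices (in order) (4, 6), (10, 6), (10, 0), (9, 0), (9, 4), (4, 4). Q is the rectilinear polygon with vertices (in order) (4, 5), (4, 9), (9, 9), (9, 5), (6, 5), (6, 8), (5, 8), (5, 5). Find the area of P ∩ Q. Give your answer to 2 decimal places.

4.00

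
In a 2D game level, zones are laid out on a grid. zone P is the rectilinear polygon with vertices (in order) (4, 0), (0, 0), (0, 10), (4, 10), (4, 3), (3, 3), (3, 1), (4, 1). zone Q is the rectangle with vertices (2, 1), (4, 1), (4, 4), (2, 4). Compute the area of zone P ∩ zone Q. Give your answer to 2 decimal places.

4.00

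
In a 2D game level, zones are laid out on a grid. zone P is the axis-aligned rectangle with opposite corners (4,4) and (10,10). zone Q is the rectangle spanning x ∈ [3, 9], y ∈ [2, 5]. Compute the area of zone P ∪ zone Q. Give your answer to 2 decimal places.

49.00

By inclusion–exclusion:
Individual areas: |zone P| = 36, |zone Q| = 18.
|zone P∩zone Q|: x∈[4,9], y∈[4,5] → 5·1 = 5.
|zone P ∪ zone Q| = 54 − 5 = 49.00.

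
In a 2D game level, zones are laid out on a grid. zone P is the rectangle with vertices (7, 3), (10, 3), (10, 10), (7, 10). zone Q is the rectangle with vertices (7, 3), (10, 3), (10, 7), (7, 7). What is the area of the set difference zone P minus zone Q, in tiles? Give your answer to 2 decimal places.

|zone P∩zone Q|: x∈[7,10], y∈[3,7] → 3·4 = 12.
|zone P| = 21.
|zone P ∖ zone Q| = |zone P| − |zone P∩zone Q| = 21 − 12 = 9.00.

9.00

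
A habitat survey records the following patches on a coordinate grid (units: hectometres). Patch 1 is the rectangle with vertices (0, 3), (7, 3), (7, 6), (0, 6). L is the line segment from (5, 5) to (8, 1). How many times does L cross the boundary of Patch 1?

The segment meets the boundary at (6.5,3).

1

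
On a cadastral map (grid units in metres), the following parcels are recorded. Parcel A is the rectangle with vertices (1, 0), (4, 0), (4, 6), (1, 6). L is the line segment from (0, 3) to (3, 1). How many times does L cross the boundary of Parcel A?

1

The segment meets the boundary at (1,2.333).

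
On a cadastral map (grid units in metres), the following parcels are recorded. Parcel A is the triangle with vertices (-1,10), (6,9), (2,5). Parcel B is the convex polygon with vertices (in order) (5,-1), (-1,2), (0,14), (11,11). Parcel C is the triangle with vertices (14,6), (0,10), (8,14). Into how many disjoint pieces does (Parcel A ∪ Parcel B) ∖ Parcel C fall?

2

(Parcel A ∪ Parcel B) ∖ Parcel C splits into 2 disjoint pieces (area 82.1155, area 0.3214).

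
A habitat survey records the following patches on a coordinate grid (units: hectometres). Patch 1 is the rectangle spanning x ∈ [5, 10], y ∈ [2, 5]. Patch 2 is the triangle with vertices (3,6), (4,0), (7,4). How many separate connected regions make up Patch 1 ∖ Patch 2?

Patch 1 ∖ Patch 2 is a single connected region.

1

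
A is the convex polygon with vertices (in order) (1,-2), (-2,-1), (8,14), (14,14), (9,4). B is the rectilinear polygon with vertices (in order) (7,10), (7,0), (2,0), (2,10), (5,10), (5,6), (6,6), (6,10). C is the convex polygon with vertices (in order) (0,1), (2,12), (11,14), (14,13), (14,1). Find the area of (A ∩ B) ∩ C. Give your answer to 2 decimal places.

|A ∩ B| = 33.5833.
|(A ∩ B) ∩ C| = 31.25.

31.25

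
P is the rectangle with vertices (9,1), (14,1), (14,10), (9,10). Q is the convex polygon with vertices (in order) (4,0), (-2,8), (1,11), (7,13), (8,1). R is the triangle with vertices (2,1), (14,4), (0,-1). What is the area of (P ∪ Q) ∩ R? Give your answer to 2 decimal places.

|P ∪ Q| = 126.5.
|(P ∪ Q) ∩ R| = 5.36.

5.36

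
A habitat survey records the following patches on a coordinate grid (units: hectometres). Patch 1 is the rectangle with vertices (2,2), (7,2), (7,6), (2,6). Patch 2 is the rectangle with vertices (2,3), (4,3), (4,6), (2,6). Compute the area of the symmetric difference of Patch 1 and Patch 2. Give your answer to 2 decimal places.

|Patch 1∩Patch 2|: x∈[2,4], y∈[3,6] → 2·3 = 6.
|Patch 1 △ Patch 2| = |Patch 1| + |Patch 2| − 2·|Patch 1∩Patch 2| = 20 + 6 − 12 = 14.00.

14.00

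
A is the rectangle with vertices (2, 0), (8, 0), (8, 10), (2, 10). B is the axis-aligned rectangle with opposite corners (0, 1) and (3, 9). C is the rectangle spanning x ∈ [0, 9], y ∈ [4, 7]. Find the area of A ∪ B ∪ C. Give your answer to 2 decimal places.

79.00

By inclusion–exclusion:
Individual areas: |A| = 60, |B| = 24, |C| = 27.
|A∩B|: x∈[2,3], y∈[1,9] → 1·8 = 8.
|A∩C|: x∈[2,8], y∈[4,7] → 6·3 = 18.
|B∩C|: x∈[0,3], y∈[4,7] → 3·3 = 9.
|A∩B∩C| = 3.
|A ∪ B ∪ C| = 111 − 35 + 3 = 79.00.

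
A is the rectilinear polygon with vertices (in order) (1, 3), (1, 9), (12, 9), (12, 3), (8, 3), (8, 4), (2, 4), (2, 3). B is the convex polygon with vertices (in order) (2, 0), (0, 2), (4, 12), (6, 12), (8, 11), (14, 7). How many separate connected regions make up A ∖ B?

A ∖ B splits into 3 disjoint pieces (area 4.05, area 0.3333, area 6.6667).

3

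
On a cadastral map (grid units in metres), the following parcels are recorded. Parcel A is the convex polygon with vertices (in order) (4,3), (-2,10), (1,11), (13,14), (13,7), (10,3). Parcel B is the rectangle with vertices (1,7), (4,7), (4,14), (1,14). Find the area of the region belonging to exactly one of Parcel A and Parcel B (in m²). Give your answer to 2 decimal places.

|Parcel A| = 109.5, |Parcel B| = 21, |Parcel A∩Parcel B| = 13.125.
|Parcel A △ Parcel B| = |Parcel A| + |Parcel B| − 2·|Parcel A∩Parcel B| = 109.5 + 21 − 26.25 = 104.25.

104.25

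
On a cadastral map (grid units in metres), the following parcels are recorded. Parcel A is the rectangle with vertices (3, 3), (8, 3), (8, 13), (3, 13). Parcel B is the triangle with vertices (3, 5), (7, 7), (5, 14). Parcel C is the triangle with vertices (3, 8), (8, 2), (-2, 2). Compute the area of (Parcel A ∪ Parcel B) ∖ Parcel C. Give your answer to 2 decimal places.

39.84

|Parcel A ∪ Parcel B| = 50.254.
|(Parcel A ∪ Parcel B) ∩ Parcel C| = 10.4167.
|(Parcel A ∪ Parcel B) ∖ Parcel C| = 50.254 − 10.4167 = 39.84.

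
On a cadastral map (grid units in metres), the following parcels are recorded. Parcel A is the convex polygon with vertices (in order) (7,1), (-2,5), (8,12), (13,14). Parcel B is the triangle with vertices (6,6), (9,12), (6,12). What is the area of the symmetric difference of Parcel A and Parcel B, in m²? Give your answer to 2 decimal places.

71.80

|Parcel A| = 78, |Parcel B| = 9, |Parcel A∩Parcel B| = 7.6.
|Parcel A △ Parcel B| = |Parcel A| + |Parcel B| − 2·|Parcel A∩Parcel B| = 78 + 9 − 15.2 = 71.80.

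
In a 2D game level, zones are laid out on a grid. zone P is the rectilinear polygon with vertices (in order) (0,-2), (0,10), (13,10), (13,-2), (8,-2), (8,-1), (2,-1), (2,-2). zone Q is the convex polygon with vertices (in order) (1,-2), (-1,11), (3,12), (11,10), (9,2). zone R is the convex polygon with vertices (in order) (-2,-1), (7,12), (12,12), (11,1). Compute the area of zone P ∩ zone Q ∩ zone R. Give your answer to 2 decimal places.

The intersection is the polygon with vertices (11,10), (9,2), (5.222,0.111), (0.78,-0.572), (0.329,2.364), (5.615,10).
By the shoelace formula its area is 71.16.

71.16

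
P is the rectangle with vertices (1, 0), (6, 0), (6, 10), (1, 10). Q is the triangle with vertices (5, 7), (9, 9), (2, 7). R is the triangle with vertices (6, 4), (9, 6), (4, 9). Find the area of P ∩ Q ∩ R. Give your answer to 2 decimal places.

0.96

The intersection is the polygon with vertices (5,7), (4.8,7), (4.513,7.718), (5.613,8.032), (6,7.8), (6,7.5).
By the shoelace formula its area is 0.96.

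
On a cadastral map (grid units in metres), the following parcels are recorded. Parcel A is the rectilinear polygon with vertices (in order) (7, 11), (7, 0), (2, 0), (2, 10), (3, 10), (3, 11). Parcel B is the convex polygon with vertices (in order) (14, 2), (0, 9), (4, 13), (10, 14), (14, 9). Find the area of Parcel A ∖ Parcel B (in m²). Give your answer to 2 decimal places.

|Parcel A| = 54, |Parcel A∩Parcel B| = 20.25.
|Parcel A ∖ Parcel B| = |Parcel A| − |Parcel A∩Parcel B| = 54 − 20.25 = 33.75.

33.75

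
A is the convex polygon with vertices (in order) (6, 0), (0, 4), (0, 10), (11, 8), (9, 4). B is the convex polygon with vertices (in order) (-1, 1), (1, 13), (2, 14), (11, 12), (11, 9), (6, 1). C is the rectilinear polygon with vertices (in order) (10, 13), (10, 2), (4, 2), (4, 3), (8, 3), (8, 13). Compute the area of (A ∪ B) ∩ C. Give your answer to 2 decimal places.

The region (A ∪ B) ∩ C is the polygon with vertices (10,12.222), (10,6), (9,4), (7.5,2), (4,2), (4,3), (8,3), (8,12.667).
By the shoelace formula its area is 20.39.

20.39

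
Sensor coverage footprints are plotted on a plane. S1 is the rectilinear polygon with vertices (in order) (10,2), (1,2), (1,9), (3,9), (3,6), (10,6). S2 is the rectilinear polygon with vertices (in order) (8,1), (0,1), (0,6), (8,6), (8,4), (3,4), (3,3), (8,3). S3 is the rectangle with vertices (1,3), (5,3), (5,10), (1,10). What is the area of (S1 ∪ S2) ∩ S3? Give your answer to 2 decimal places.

The region (S1 ∪ S2) ∩ S3 is the polygon with vertices (1,9), (3,9), (3,6), (5,6), (5,3), (1,3), (1,6).
By the shoelace formula its area is 18.00.

18.00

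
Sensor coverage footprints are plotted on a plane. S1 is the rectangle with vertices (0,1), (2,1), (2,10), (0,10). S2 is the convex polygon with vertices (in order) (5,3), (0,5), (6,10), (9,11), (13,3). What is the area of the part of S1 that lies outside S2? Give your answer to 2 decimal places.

|S1| = 18, |S1∩S2| = 2.4667.
|S1 ∖ S2| = |S1| − |S1∩S2| = 18 − 2.4667 = 15.53.

15.53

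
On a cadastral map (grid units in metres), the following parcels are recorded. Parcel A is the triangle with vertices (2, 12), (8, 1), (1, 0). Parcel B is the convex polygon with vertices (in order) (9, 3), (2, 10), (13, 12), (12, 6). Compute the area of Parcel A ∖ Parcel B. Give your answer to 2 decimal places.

40.09

|Parcel A| = 41.5, |Parcel A∩Parcel B| = 1.4075.
|Parcel A ∖ Parcel B| = |Parcel A| − |Parcel A∩Parcel B| = 41.5 − 1.4075 = 40.09.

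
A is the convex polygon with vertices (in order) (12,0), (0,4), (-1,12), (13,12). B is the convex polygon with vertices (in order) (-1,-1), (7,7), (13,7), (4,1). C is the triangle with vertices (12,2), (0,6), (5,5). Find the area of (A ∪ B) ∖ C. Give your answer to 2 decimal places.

134.28

|A ∪ B| = 138.2835.
|(A ∪ B) ∩ C| = 4.
|(A ∪ B) ∖ C| = 138.2835 − 4 = 134.28.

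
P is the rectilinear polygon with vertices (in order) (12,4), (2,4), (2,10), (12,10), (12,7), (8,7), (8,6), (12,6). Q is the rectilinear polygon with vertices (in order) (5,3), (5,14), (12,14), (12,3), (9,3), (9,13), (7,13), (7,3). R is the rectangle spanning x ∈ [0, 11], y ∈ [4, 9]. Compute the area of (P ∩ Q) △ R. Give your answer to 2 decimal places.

|P ∩ Q| = 27.
|(P ∩ Q) ∩ R| = 18.
|(P ∩ Q) △ R| = 27 + 55 − 36 = 46.00.

46.00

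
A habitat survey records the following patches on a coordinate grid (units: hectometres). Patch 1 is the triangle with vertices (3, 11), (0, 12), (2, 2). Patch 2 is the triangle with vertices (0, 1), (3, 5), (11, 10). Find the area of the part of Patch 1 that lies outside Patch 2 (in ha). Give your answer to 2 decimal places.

|Patch 1| = 14, |Patch 1∩Patch 2| = 0.3409.
|Patch 1 ∖ Patch 2| = |Patch 1| − |Patch 1∩Patch 2| = 14 − 0.3409 = 13.66.

13.66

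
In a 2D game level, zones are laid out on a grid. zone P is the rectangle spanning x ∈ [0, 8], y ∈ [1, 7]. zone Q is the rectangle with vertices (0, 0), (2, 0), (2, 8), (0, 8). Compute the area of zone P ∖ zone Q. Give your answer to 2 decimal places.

|zone P∩zone Q|: x∈[0,2], y∈[1,7] → 2·6 = 12.
|zone P| = 48.
|zone P ∖ zone Q| = |zone P| − |zone P∩zone Q| = 48 − 12 = 36.00.

36.00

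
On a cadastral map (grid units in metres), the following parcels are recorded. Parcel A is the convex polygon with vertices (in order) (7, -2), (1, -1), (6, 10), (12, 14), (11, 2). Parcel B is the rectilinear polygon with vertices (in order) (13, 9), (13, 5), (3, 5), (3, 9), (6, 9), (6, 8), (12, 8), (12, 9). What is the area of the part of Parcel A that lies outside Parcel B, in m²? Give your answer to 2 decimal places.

73.92

|Parcel A| = 95.5, |Parcel A∩Parcel B| = 21.5795.
|Parcel A ∖ Parcel B| = |Parcel A| − |Parcel A∩Parcel B| = 95.5 − 21.5795 = 73.92.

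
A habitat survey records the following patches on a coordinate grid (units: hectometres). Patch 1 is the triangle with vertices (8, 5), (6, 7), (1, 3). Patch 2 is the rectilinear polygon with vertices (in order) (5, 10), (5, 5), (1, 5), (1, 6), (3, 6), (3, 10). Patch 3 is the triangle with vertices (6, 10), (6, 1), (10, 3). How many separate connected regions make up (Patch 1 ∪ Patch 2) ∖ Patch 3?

1

(Patch 1 ∪ Patch 2) ∖ Patch 3 is a single connected region.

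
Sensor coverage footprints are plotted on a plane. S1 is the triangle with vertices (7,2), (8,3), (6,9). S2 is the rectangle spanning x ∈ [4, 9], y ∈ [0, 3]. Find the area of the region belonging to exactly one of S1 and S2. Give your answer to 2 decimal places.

|S1| = 4, |S2| = 15, |S1∩S2| = 0.5714.
|S1 △ S2| = |S1| + |S2| − 2·|S1∩S2| = 4 + 15 − 1.1429 = 17.86.

17.86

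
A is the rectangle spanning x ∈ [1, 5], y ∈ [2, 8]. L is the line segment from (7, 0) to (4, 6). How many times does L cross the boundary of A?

The segment meets the boundary at (5,4).

1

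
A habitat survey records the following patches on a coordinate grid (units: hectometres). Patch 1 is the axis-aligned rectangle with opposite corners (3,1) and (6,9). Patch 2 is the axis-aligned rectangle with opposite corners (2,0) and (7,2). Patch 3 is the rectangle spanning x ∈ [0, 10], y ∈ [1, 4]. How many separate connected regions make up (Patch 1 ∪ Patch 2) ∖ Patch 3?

(Patch 1 ∪ Patch 2) ∖ Patch 3 splits into 2 disjoint pieces (area 15, area 5).

2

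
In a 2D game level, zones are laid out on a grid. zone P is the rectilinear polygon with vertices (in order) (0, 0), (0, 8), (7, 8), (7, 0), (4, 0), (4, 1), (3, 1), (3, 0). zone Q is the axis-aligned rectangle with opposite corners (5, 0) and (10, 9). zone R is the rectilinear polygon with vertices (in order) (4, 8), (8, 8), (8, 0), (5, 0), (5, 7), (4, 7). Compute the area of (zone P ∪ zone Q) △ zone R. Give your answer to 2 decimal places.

59.00

|zone P ∪ zone Q| = 84.
|(zone P ∪ zone Q) ∩ zone R| = 25.
|(zone P ∪ zone Q) △ zone R| = 84 + 25 − 50 = 59.00.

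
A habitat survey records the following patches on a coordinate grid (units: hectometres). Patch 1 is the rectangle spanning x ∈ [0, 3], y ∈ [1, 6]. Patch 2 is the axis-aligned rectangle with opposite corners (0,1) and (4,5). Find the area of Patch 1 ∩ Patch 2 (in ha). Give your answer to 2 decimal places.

12.00

|Patch 1∩Patch 2|: x∈[0,3], y∈[1,5] → 3·4 = 12.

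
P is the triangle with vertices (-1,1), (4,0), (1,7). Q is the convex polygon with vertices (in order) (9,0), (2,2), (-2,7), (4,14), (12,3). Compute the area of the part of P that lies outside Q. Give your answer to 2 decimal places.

|P| = 16, |P∩Q| = 6.5992.
|P ∖ Q| = |P| − |P∩Q| = 16 − 6.5992 = 9.40.

9.40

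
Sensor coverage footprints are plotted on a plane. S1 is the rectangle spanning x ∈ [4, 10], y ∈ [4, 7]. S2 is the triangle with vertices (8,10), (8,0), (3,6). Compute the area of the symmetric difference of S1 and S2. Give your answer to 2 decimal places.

19.58

|S1| = 18, |S2| = 25, |S1∩S2| = 11.7083.
|S1 △ S2| = |S1| + |S2| − 2·|S1∩S2| = 18 + 25 − 23.4167 = 19.58.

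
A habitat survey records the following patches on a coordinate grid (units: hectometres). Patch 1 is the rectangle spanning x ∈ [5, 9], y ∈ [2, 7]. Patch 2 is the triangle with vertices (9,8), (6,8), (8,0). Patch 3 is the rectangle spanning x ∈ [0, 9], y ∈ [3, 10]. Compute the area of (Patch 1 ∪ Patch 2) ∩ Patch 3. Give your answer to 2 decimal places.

The region (Patch 1 ∪ Patch 2) ∩ Patch 3 is the polygon with vertices (9,3), (5,3), (5,7), (6.25,7), (6,8), (9,8), (8.875,7), (9,7).
By the shoelace formula its area is 18.81.

18.81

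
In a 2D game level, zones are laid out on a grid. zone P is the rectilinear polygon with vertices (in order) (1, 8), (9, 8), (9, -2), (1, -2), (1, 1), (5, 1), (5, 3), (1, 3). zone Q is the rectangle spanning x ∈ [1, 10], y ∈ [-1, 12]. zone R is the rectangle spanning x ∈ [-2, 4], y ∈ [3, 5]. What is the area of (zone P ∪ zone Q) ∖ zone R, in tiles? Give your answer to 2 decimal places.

119.00

|zone P ∪ zone Q| = 125.
|(zone P ∪ zone Q) ∩ zone R| = 6.
|(zone P ∪ zone Q) ∖ zone R| = 125 − 6 = 119.00.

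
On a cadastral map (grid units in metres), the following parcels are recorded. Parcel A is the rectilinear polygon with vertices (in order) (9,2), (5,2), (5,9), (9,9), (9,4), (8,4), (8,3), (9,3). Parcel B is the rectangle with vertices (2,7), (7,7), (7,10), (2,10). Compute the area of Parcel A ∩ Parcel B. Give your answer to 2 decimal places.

4.00

The intersection is the polygon with vertices (5,9), (7,9), (7,7), (5,7).
By the shoelace formula its area is 4.00.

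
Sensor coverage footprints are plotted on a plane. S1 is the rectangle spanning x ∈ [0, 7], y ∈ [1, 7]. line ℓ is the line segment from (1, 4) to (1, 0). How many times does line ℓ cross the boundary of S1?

The segment meets the boundary at (1,1).

1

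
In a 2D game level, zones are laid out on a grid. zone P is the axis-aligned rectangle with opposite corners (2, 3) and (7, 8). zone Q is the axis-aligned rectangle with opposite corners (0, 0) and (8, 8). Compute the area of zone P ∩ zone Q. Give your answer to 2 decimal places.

|zone P∩zone Q|: x∈[2,7], y∈[3,8] → 5·5 = 25.

25.00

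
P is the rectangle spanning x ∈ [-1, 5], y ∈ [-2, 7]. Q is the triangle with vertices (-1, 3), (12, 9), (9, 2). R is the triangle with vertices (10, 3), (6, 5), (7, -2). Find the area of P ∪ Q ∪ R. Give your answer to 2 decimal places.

87.22

By inclusion–exclusion:
Individual areas: |P| = 54, |Q| = 36.5, |R| = 13.
|P∩Q| = 10.1077.
|P∩R| = 0.
|Q∩R| = 6.1688.
|P∩Q∩R| = 0.
|P ∪ Q ∪ R| = 103.5 − 16.2765 + 0 = 87.22.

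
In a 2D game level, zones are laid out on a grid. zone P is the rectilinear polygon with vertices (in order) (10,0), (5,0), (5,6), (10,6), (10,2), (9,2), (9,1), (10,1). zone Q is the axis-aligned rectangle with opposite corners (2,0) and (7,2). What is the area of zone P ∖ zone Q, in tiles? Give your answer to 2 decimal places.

25.00

|zone P| = 29, |zone P∩zone Q| = 4.
|zone P ∖ zone Q| = |zone P| − |zone P∩zone Q| = 29 − 4 = 25.00.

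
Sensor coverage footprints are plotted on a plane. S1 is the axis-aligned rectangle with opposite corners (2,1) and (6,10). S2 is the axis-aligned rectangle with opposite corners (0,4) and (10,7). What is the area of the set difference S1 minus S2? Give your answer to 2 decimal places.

|S1∩S2|: x∈[2,6], y∈[4,7] → 4·3 = 12.
|S1| = 36.
|S1 ∖ S2| = |S1| − |S1∩S2| = 36 − 12 = 24.00.

24.00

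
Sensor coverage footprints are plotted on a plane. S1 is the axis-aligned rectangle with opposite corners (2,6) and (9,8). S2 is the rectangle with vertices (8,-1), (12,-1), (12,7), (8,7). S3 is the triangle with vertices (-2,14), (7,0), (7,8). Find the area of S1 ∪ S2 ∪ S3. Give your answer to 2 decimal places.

72.02

By inclusion–exclusion:
Individual areas: |S1| = 14, |S2| = 32, |S3| = 36.
|S1∩S2|: x∈[8,9], y∈[6,7] → 1·1 = 1.
|S1∩S3| = 8.9841.
|S2∩S3| = 0.
|S1∩S2∩S3| = 0.
|S1 ∪ S2 ∪ S3| = 82 − 9.9841 + 0 = 72.02.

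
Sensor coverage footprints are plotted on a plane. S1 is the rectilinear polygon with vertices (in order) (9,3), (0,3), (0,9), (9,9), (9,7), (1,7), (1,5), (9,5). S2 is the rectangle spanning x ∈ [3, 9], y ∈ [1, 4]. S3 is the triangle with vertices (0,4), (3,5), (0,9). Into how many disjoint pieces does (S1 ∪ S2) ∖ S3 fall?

2

(S1 ∪ S2) ∖ S3 splits into 2 disjoint pieces (area 28.5, area 16.5).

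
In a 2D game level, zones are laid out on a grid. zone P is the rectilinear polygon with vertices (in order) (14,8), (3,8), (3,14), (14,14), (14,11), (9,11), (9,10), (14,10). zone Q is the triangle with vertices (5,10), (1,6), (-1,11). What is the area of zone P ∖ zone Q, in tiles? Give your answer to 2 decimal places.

|zone P| = 61, |zone P∩zone Q| = 2.3333.
|zone P ∖ zone Q| = |zone P| − |zone P∩zone Q| = 61 − 2.3333 = 58.67.

58.67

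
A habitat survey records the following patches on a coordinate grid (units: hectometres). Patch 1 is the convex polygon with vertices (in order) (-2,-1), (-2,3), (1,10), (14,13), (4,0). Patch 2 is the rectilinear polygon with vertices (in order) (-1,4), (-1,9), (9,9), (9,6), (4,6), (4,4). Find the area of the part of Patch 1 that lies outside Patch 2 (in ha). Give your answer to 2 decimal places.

69.98

|Patch 1| = 107, |Patch 1∩Patch 2| = 37.0229.
|Patch 1 ∖ Patch 2| = |Patch 1| − |Patch 1∩Patch 2| = 107 − 37.0229 = 69.98.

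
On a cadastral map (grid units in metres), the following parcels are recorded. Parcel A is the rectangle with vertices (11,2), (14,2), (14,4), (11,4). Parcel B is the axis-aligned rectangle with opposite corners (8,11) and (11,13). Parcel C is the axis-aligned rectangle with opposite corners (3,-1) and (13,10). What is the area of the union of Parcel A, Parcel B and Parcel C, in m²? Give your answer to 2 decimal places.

By inclusion–exclusion:
Individual areas: |Parcel A| = 6, |Parcel B| = 6, |Parcel C| = 110.
|Parcel A∩Parcel B| = 0 (no overlap).
|Parcel A∩Parcel C|: x∈[11,13], y∈[2,4] → 2·2 = 4.
|Parcel B∩Parcel C| = 0 (no overlap).
|Parcel A∩Parcel B∩Parcel C| = 0.
|Parcel A ∪ Parcel B ∪ Parcel C| = 122 − 4 + 0 = 118.00.

118.00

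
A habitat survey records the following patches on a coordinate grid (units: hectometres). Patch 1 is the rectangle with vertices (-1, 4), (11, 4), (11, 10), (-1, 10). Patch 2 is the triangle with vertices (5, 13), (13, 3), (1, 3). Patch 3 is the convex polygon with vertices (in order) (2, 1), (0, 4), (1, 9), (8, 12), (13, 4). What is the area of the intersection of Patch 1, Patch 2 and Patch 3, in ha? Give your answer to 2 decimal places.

The intersection is the polygon with vertices (1.4,4), (3.8,10), (7.4,10), (11,5.5), (11,4).
By the shoelace formula its area is 42.30.

42.30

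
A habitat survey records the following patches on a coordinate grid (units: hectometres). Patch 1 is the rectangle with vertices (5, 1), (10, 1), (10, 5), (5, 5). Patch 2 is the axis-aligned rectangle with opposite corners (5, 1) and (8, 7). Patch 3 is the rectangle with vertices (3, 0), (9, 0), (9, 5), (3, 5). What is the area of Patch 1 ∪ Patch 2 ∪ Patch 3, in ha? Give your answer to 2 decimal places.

40.00

By inclusion–exclusion:
Individual areas: |Patch 1| = 20, |Patch 2| = 18, |Patch 3| = 30.
|Patch 1∩Patch 2|: x∈[5,8], y∈[1,5] → 3·4 = 12.
|Patch 1∩Patch 3|: x∈[5,9], y∈[1,5] → 4·4 = 16.
|Patch 2∩Patch 3|: x∈[5,8], y∈[1,5] → 3·4 = 12.
|Patch 1∩Patch 2∩Patch 3| = 12.
|Patch 1 ∪ Patch 2 ∪ Patch 3| = 68 − 40 + 12 = 40.00.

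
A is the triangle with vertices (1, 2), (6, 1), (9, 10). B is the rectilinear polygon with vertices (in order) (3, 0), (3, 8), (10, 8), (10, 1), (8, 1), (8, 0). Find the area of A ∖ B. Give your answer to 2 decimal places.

|A| = 24, |A∩B| = 20.2667.
|A ∖ B| = |A| − |A∩B| = 24 − 20.2667 = 3.73.

3.73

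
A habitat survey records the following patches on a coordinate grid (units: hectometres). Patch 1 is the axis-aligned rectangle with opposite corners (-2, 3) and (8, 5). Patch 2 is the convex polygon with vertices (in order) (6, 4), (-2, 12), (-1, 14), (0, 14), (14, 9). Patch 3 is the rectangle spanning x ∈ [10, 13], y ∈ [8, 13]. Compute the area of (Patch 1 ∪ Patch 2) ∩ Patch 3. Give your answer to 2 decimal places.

The region (Patch 1 ∪ Patch 2) ∩ Patch 3 is the polygon with vertices (13,9.357), (13,8.375), (12.4,8), (10,8), (10,10.429).
By the shoelace formula its area is 5.57.

5.57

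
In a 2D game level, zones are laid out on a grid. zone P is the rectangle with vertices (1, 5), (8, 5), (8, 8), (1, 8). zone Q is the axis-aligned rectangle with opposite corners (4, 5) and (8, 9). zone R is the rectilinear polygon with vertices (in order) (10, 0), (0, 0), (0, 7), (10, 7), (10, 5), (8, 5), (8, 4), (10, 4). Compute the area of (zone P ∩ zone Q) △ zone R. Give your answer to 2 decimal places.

|zone P ∩ zone Q| = 12.
|(zone P ∩ zone Q) ∩ zone R| = 8.
|(zone P ∩ zone Q) △ zone R| = 12 + 68 − 16 = 64.00.

64.00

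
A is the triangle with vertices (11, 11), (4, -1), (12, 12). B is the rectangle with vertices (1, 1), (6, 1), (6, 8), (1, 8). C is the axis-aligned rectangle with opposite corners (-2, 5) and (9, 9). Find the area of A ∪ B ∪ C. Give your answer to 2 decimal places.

65.85

By inclusion–exclusion:
Individual areas: |A| = 2.5, |B| = 35, |C| = 44.
|A∩B| = 0.1145.
|A∩C| = 0.5391.
|B∩C|: x∈[1,6], y∈[5,8] → 5·3 = 15.
|A∩B∩C| = 0.
|A ∪ B ∪ C| = 81.5 − 15.6536 + 0 = 65.85.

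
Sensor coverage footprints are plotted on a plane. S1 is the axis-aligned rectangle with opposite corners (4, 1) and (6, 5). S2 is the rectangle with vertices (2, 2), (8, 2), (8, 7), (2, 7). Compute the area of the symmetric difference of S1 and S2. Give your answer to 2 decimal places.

26.00

|S1∩S2|: x∈[4,6], y∈[2,5] → 2·3 = 6.
|S1 △ S2| = |S1| + |S2| − 2·|S1∩S2| = 8 + 30 − 12 = 26.00.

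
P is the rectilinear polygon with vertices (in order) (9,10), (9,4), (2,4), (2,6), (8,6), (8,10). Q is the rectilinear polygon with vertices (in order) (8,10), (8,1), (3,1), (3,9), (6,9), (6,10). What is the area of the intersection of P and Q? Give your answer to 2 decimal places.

10.00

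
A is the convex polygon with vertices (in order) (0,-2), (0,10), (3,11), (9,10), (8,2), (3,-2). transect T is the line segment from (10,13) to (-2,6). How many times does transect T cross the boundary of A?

The segment meets the boundary at (0,7.167), (5.778,10.537).

2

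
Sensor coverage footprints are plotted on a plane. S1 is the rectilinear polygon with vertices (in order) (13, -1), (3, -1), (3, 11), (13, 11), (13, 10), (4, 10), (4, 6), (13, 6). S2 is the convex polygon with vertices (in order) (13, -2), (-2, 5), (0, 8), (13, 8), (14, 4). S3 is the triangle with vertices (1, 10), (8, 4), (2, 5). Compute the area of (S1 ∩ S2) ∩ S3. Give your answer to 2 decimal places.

7.39

The region (S1 ∩ S2) ∩ S3 is the polygon with vertices (3,8), (3.333,8), (4,7.429), (4,6), (5.667,6), (8,4), (3,4.833).
By the shoelace formula its area is 7.39.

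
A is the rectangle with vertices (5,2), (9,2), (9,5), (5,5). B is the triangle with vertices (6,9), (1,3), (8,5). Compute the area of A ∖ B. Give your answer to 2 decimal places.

10.71

|A| = 12, |A∩B| = 1.2857.
|A ∖ B| = |A| − |A∩B| = 12 − 1.2857 = 10.71.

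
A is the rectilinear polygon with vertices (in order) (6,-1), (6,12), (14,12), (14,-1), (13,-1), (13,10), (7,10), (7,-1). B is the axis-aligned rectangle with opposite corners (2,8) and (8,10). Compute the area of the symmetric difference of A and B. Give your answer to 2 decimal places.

46.00

|A| = 38, |B| = 12, |A∩B| = 2.
|A △ B| = |A| + |B| − 2·|A∩B| = 38 + 12 − 4 = 46.00.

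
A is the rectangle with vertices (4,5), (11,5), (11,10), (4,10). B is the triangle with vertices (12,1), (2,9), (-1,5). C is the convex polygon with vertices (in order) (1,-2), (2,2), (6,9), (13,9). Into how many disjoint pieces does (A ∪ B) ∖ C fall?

(A ∪ B) ∖ C splits into 3 disjoint pieces (area 25.7364, area 2.5606, area 5.8761).

3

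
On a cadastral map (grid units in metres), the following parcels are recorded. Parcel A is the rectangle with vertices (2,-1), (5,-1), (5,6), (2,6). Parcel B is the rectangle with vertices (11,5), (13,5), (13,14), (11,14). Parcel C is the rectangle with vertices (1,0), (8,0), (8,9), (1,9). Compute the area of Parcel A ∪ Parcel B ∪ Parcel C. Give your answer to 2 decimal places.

84.00

By inclusion–exclusion:
Individual areas: |Parcel A| = 21, |Parcel B| = 18, |Parcel C| = 63.
|Parcel A∩Parcel B| = 0 (no overlap).
|Parcel A∩Parcel C|: x∈[2,5], y∈[0,6] → 3·6 = 18.
|Parcel B∩Parcel C| = 0 (no overlap).
|Parcel A∩Parcel B∩Parcel C| = 0.
|Parcel A ∪ Parcel B ∪ Parcel C| = 102 − 18 + 0 = 84.00.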